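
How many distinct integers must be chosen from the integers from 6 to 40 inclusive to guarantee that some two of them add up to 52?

22

A set avoiding the sum 52 can contain at most one of each pair {x, 52−x}, plus the 7 elements whose complement lies outside the range or equal to its own complement.
The integers 6, …, 26 (21 of them) are such a set: any two sum to at least 6+7 = 13 and at most 25+26 = 51 < 52.
Any 22nd integer completes one of the 14 pairs, so 22 choices force a sum of 52.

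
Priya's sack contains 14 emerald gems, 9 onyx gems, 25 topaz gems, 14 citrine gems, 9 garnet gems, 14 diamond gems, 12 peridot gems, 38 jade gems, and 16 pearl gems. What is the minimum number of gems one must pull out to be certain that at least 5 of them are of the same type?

The 9 types are the holes; the gems drawn are the pigeons.
To avoid 5 of any one type, the worst case takes at most 4 of each type.
That gives 4 + 4 + 4 + 4 + 4 + 4 + 4 + 4 + 4 = 36 gems with no type reaching 5.
The next gem forces some type to 5, so 36 + 1 = 37.

37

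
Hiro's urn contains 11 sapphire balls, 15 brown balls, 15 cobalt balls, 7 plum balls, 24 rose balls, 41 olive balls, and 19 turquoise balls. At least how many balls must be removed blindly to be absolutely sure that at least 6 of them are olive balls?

In the worst case for collecting olive balls, every non-olive ball comes out first.
There are 11 + 15 + 15 + 7 + 24 + 19 = 91 non-olive balls altogether.
After those, each further ball must be olive, so 91 + 6 = 97 draws guarantee 6 olive balls.

97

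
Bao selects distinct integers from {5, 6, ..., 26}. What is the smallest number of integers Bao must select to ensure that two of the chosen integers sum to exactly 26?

A set avoiding the sum 26 can contain at most one of each pair {x, 26−x}, plus the 6 elements whose complement lies outside the range or equal to its own complement.
The integers 13, …, 26 (14 of them) are such a set: any two sum to at least 13+14 = 27 > 26.
By pigeonhole, any 15th integer completes one of the 8 pairs, so 15 choices force a sum of 26.

15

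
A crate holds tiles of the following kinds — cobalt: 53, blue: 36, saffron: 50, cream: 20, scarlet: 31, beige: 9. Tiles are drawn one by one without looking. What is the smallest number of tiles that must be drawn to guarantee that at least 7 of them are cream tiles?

In the worst case for collecting cream tiles, every non-cream tile comes out first.
There are 53 + 36 + 50 + 31 + 9 = 179 non-cream tiles altogether.
After those, each further tile must be cream, so 179 + 7 = 186 draws guarantee 7 cream tiles.

186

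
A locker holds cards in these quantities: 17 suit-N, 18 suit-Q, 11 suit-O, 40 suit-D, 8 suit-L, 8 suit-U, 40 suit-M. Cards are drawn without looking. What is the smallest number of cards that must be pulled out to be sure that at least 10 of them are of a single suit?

An adversary could hand out at most 9 cards per suit (suit-L, suit-U run out sooner): 9 + 9 + 9 + 9 + 8 + 8 + 9 = 61 cards and still no suit has 10.
Pigeonhole: one more card lands in a suit already at 9, so 62 draws are enough and 61 are not.

62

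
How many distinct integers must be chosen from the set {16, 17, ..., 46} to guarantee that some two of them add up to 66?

Group the elements by complementary pair {x, 66−x}: {20,46}, {21,45}, {22,44}, …, giving 13 two-element pairs, the single value 33 (it cannot pair with itself since the integers are distinct), and 4 integers whose partner 66−x falls outside [16,46].
Pigeonhole: treating each of those 18 groups as a pigeonhole, one can pick one integer per group — 18 integers — with no two summing to 66.
The 19th integer lands in an occupied pair, forcing a sum of 66.

19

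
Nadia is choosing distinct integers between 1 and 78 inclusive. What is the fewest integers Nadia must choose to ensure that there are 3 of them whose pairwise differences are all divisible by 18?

37

Integers whose pairwise differences are multiples of 18 are exactly those sharing a remainder mod 18. The 18 residue classes mod 18 are the pigeonholes.
With 36 integers one could put 2 in each residue class and have no class reach 3.
The 37th integer pushes some class to 3, so 18·2 + 1 = 37.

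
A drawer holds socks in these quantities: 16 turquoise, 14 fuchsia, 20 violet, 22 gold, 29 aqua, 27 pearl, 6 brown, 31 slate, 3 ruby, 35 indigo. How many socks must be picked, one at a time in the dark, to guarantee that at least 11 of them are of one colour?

90

By pigeonhole, the 10 colours are the holes; the socks drawn are the pigeons.
To avoid 11 of any one colour, the worst case takes at most 10 of each colour, or every sock of a colour that has fewer than 10.
That gives 10 + 10 + 10 + 10 + 10 + 10 + 6 + 10 + 3 + 10 = 89 socks with no colour reaching 11.
The next sock forces some colour to 11, so 89 + 1 = 90.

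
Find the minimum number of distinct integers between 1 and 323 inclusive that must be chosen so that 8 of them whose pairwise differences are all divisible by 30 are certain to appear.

211

Integers whose pairwise differences are multiples of 30 are exactly those sharing a remainder mod 30. By pigeonhole, the 30 residue classes mod 30 are the pigeonholes.
With 210 integers one could put 7 in each residue class and have no class reach 8.
The 211th integer pushes some class to 8, so 30·7 + 1 = 211.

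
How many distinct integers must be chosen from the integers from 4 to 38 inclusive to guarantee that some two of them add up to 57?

A set avoiding the sum 57 can contain at most one of each pair {x, 57−x}, plus the 15 elements whose complement lies outside the range.
The integers 4, …, 28 (25 of them) are such a set: any two sum to at least 4+5 = 9 and at most 27+28 = 55 < 57.
By pigeonhole, any 26th integer completes one of the 10 pairs, so 26 choices force a sum of 57.

26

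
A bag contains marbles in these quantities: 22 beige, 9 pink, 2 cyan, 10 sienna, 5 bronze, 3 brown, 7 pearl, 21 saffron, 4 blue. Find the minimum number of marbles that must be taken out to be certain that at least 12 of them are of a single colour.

An adversary could hand out at most 11 marbles per colour (7 colours run out sooner): 11 + 9 + 2 + 10 + 5 + 3 + 7 + 11 + 4 = 62 marbles and still no colour has 12.
By the pigeonhole principle, one more marble lands in a colour already at 11, so 63 draws are enough and 62 are not.

63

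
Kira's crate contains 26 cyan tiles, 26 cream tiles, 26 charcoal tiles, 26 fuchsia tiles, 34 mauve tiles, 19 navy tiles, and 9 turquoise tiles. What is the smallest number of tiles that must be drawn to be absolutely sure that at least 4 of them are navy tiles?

151

In the worst case for collecting navy tiles, every non-navy tile comes out first.
There are 26 + 26 + 26 + 26 + 34 + 9 = 147 non-navy tiles altogether.
After those, each further tile must be navy, so 147 + 4 = 151 draws guarantee 4 navy tiles.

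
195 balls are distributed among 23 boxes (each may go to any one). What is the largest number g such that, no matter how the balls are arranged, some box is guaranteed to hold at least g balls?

The 23 boxes are the holes and the 195 balls are the pigeons.
If every box held at most 8 balls, the total would be at most 23 × 8 = 184, which is less than 195.
So some box holds at least ⌈195/23⌉ = 9 balls.

9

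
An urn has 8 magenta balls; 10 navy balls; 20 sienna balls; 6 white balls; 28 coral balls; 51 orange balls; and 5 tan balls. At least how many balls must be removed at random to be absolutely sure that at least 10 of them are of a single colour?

An adversary could hand out at most 9 balls per colour (magenta, white, tan run out sooner): 8 + 9 + 9 + 6 + 9 + 9 + 5 = 55 balls and still no colour has 10.
By pigeonhole, one more ball lands in a colour already at 9, so 56 draws are enough and 55 are not.

56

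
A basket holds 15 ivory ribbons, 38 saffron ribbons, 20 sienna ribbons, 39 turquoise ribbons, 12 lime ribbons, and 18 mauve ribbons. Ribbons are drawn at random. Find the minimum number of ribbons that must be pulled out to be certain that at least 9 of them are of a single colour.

The 6 colours are the holes; the ribbons drawn are the pigeons.
To avoid 9 of any one colour, the worst case takes at most 8 of each colour.
That gives 8 + 8 + 8 + 8 + 8 + 8 = 48 ribbons with no colour reaching 9.
The next ribbon forces some colour to 9, so 48 + 1 = 49.

49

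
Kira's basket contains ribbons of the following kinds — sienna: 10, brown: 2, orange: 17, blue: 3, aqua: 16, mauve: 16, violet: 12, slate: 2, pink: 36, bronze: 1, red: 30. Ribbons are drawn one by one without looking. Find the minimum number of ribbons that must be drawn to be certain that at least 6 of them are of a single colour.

44

Pigeonhole: put each drawn ribbon into a box by colour. The largest draw with every box below 6 takes min(count, 5) from each colour; colours with fewer than 5 contribute all they have.
Σ min(cᵢ, 5) = 5 + 2 + 5 + 3 + 5 + 5 + 5 + 2 + 5 + 1 + 5 = 43.
Draw number 43 + 1 = 44 must push one box to 6.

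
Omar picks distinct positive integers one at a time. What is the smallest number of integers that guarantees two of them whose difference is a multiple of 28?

Integers whose pairwise differences are multiples of 28 are exactly those sharing a remainder mod 28. By the pigeonhole principle, the 28 residue classes mod 28 are the pigeonholes.
With 28 integers one could put 1 in each residue class and have no class reach 2.
The 29th integer pushes some class to 2, so 28·1 + 1 = 29.

29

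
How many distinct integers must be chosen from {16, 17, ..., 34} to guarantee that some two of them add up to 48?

Two chosen integers sum to 48 exactly when both halves of some pair {x, 48−x} with 16 ≤ x ≤ 48−x ≤ 32 are chosen — 8 such pairs.
The remaining 3 elements (those with no distinct partner in range) can never complete a 48-sum, so the worst case takes all of them and one from each pair: 3 + 8 = 11.
The 12th integer has to be the second member of some pair, so 11 + 1 = 12.

12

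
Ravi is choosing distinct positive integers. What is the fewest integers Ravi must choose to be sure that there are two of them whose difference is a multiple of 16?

17

Integers whose pairwise differences are multiples of 16 are exactly those sharing a remainder mod 16. By the pigeonhole principle, the 16 residue classes mod 16 are the pigeonholes.
With 16 integers one could put 1 in each residue class and have no class reach 2.
The 17th integer pushes some class to 2, so 16·1 + 1 = 17.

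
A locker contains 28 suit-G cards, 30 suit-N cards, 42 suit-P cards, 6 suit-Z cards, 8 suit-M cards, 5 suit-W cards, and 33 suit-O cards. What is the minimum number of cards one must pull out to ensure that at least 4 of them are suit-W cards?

151

In the worst case for collecting suit-W cards, every non-suit-W card comes out first.
There are 28 + 30 + 42 + 6 + 8 + 33 = 147 non-suit-W cards altogether.
After those, each further card must be suit-W, so 147 + 4 = 151 draws guarantee 4 suit-W cards.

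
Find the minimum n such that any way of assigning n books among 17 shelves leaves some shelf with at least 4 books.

With 51 books one could put exactly 3 in each of the 17 shelves, and no shelf would reach 4.
One more book must land in a shelf that already has 3, giving it 4.
So 17 × 3 + 1 = 52 books are required.

52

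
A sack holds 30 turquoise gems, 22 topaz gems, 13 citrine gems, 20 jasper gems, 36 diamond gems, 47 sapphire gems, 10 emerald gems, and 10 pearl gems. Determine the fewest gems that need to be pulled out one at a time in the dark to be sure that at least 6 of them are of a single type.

By pigeonhole, the 8 types are the holes; the gems drawn are the pigeons.
To avoid 6 of any one type, the worst case takes at most 5 of each type.
That gives 5 + 5 + 5 + 5 + 5 + 5 + 5 + 5 = 40 gems with no type reaching 6.
The next gem forces some type to 6, so 40 + 1 = 41.

41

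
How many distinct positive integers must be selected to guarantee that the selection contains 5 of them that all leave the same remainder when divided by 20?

The 20 residue classes mod 20 are the pigeonholes.
With 80 integers one could put 4 in each residue class and have no class reach 5.
The 81st integer pushes some class to 5, so 20·4 + 1 = 81.

81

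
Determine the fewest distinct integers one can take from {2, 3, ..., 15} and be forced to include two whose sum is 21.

A set avoiding the sum 21 can contain at most one of each pair {x, 21−x}, plus the 4 elements whose complement lies outside the range.
The integers 2, …, 10 (9 of them) are such a set: any two sum to at least 2+3 = 5 and at most 9+10 = 19 < 21.
Any 10th integer completes one of the 5 pairs, so 10 choices force a sum of 21.

10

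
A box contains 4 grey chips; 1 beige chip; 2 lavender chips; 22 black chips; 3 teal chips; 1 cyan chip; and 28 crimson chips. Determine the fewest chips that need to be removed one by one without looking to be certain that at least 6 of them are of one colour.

22

An adversary could hand out at most 5 chips per colour (5 colours run out sooner): 4 + 1 + 2 + 5 + 3 + 1 + 5 = 21 chips and still no colour has 6.
Pigeonhole: one more chip lands in a colour already at 5, so 22 draws are enough and 21 are not.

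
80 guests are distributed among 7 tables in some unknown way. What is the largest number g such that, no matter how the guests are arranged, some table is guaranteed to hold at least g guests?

The 7 tables are the holes and the 80 guests are the pigeons.
If every table held at most 11 guests, the total would be at most 7 × 11 = 77, which is less than 80.
So some table holds at least ⌈80/7⌉ = 12 guests.

12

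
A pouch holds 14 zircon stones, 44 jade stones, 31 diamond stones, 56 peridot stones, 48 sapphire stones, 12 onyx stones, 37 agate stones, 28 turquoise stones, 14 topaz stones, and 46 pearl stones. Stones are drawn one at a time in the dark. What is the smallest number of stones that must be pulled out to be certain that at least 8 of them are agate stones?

301

In the worst case for collecting agate stones, every non-agate stone comes out first.
There are 14 + 44 + 31 + 56 + 48 + 12 + 28 + 14 + 46 = 293 non-agate stones altogether.
After those, each further stone must be agate, so 293 + 8 = 301 draws guarantee 8 agate stones.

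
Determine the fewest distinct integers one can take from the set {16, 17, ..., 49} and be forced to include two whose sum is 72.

Two chosen integers sum to 72 exactly when both halves of some pair {x, 72−x} with 23 ≤ x ≤ 72−x ≤ 49 are chosen — 13 such pairs.
The remaining 8 elements (those with no distinct partner in range) can never complete a 72-sum, so the worst case takes all of them and one from each pair: 8 + 13 = 21.
Pigeonhole: the 22nd integer has to be the second member of some pair, so 21 + 1 = 22.

22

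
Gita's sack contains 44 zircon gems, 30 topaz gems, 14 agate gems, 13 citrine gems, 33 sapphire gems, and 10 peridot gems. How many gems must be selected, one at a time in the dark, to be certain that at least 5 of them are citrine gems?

In the worst case for collecting citrine gems, every non-citrine gem comes out first.
There are 44 + 30 + 14 + 33 + 10 = 131 non-citrine gems altogether.
After those, each further gem must be citrine, so 131 + 5 = 136 draws guarantee 5 citrine gems.

136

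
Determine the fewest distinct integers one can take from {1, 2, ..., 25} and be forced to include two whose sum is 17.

18

Two chosen integers sum to 17 exactly when both halves of some pair {x, 17−x} with 1 ≤ x ≤ 17−x ≤ 16 are chosen — 8 such pairs.
The remaining 9 elements (those with no distinct partner in range) can never complete a 17-sum, so the worst case takes all of them and one from each pair: 9 + 8 = 17.
The 18th integer has to be the second member of some pair, so 17 + 1 = 18.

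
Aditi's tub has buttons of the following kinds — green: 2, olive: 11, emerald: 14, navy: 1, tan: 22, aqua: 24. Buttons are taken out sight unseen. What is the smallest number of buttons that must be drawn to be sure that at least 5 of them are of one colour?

20

An adversary could hand out at most 4 buttons per colour (green, navy run out sooner): 2 + 4 + 4 + 1 + 4 + 4 = 19 buttons and still no colour has 5.
One more button lands in a colour already at 4, so 20 draws are enough and 19 are not.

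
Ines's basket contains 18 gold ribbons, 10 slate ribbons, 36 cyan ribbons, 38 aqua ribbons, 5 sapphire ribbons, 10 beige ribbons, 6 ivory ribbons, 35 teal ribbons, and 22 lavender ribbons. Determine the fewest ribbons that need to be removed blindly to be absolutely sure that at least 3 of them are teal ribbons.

148

In the worst case for collecting teal ribbons, every non-teal ribbon comes out first.
There are 18 + 10 + 36 + 38 + 5 + 10 + 6 + 22 = 145 non-teal ribbons altogether.
After those, each further ribbon must be teal, so 145 + 3 = 148 draws guarantee 3 teal ribbons.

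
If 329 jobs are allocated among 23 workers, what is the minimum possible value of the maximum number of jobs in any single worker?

15

By the pigeonhole principle, the 23 workers are the holes and the 329 jobs are the pigeons.
If every worker held at most 14 jobs, the total would be at most 23 × 14 = 322, which is less than 329.
So some worker holds at least ⌈329/23⌉ = 15 jobs.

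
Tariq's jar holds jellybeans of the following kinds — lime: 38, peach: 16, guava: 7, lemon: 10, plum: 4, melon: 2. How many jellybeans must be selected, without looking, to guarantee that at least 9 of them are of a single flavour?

By pigeonhole, the 6 flavours are the holes; the jellybeans drawn are the pigeons.
To avoid 9 of any one flavour, the worst case takes at most 8 of each flavour, or every jellybean of a flavour that has fewer than 8.
That gives 8 + 8 + 7 + 8 + 4 + 2 = 37 jellybeans with no flavour reaching 9.
The next jellybean forces some flavour to 9, so 37 + 1 = 38.

38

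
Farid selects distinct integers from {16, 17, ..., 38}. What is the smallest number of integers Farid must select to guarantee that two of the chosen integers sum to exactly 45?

17

Group the elements by complementary pair {x, 45−x}: {16,29}, {17,28}, {18,27}, …, giving 7 two-element pairs and 9 integers whose partner 45−x falls outside [16,38].
Pigeonhole: treating each of those 16 groups as a pigeonhole, one can pick one integer per group — 16 integers — with no two summing to 45.
The 17th integer lands in an occupied pair, forcing a sum of 45.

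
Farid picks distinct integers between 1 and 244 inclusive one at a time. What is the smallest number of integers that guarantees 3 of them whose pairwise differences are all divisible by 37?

Integers whose pairwise differences are multiples of 37 are exactly those sharing a remainder mod 37. By the pigeonhole principle, the 37 residue classes mod 37 are the pigeonholes.
With 74 integers one could put 2 in each residue class and have no class reach 3.
The 75th integer pushes some class to 3, so 37·2 + 1 = 75.

75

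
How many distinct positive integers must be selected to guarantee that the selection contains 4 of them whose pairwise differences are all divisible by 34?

Integers whose pairwise differences are multiples of 34 are exactly those sharing a remainder mod 34. The 34 residue classes mod 34 are the pigeonholes.
With 102 integers one could put 3 in each residue class and have no class reach 4.
The 103rd integer pushes some class to 4, so 34·3 + 1 = 103.

103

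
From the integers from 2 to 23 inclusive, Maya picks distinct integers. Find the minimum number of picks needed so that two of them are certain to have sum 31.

Two chosen integers sum to 31 exactly when both halves of some pair {x, 31−x} with 8 ≤ x ≤ 31−x ≤ 23 are chosen — 8 such pairs.
The remaining 6 elements (those with no distinct partner in range) can never complete a 31-sum, so the worst case takes all of them and one from each pair: 6 + 8 = 14.
The 15th integer has to be the second member of some pair, so 14 + 1 = 15.

15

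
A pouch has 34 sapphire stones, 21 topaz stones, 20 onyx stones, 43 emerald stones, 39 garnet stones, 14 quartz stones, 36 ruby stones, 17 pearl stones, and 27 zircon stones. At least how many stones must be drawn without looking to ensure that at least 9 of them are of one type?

73

An adversary could hand out at most 8 stones per type: 8 + 8 + 8 + 8 + 8 + 8 + 8 + 8 + 8 = 72 stones and still no type has 9.
By pigeonhole, one more stone lands in a type already at 8, so 73 draws are enough and 72 are not.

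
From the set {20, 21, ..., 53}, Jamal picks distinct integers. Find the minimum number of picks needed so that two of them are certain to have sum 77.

A set avoiding the sum 77 can contain at most one of each pair {x, 77−x}, plus the 4 elements whose complement lies outside the range.
The integers 20, …, 38 (19 of them) are such a set: any two sum to at least 20+21 = 41 and at most 37+38 = 75 < 77.
Any 20th integer completes one of the 15 pairs, so 20 choices force a sum of 77.

20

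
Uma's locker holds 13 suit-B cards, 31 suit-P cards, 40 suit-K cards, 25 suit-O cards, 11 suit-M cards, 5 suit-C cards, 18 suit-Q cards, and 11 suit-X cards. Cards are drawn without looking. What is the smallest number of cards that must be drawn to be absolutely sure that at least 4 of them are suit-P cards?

127

In the worst case for collecting suit-P cards, every non-suit-P card comes out first.
There are 13 + 40 + 25 + 11 + 5 + 18 + 11 = 123 non-suit-P cards altogether.
After those, each further card must be suit-P, so 123 + 4 = 127 draws guarantee 4 suit-P cards.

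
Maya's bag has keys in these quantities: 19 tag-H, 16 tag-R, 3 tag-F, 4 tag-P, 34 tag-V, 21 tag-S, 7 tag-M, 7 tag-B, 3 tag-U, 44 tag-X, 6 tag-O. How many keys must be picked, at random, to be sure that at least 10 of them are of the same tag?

An adversary could hand out at most 9 keys per tag (6 tags run out sooner): 9 + 9 + 3 + 4 + 9 + 9 + 7 + 7 + 3 + 9 + 6 = 75 keys and still no tag has 10.
One more key lands in a tag already at 9, so 76 draws are enough and 75 are not.

76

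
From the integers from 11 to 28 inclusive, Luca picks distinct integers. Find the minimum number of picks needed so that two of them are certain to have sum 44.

13

Two chosen integers sum to 44 exactly when both halves of some pair {x, 44−x} with 16 ≤ x ≤ 44−x ≤ 28 are chosen — 6 such pairs.
The remaining 6 elements (those with no distinct partner in range) can never complete a 44-sum, so the worst case takes all of them and one from each pair: 6 + 6 = 12.
Pigeonhole: the 13th integer has to be the second member of some pair, so 12 + 1 = 13.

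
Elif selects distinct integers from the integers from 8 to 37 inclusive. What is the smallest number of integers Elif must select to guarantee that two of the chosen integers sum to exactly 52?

Two chosen integers sum to 52 exactly when both halves of some pair {x, 52−x} with 15 ≤ x ≤ 52−x ≤ 37 are chosen — 11 such pairs.
The remaining 8 elements (those with no distinct partner in range) can never complete a 52-sum, so the worst case takes all of them and one from each pair: 8 + 11 = 19.
Pigeonhole: the 20th integer has to be the second member of some pair, so 19 + 1 = 20.

20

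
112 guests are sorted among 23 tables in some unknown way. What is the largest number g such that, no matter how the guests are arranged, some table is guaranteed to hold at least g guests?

The 23 tables are the holes and the 112 guests are the pigeons.
If every table held at most 4 guests, the total would be at most 23 × 4 = 92, which is less than 112.
So some table holds at least ⌈112/23⌉ = 5 guests.

5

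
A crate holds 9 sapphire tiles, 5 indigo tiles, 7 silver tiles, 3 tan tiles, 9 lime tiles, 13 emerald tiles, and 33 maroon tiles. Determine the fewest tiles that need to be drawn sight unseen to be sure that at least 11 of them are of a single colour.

54

The 7 colours are the holes; the tiles drawn are the pigeons.
To avoid 11 of any one colour, the worst case takes at most 10 of each colour, or every tile of a colour that has fewer than 10.
That gives 9 + 5 + 7 + 3 + 9 + 10 + 10 = 53 tiles with no colour reaching 11.
The next tile forces some colour to 11, so 53 + 1 = 54.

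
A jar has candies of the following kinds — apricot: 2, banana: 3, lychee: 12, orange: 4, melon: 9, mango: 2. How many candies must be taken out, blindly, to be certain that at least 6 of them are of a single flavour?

The 6 flavours are the holes; the candies drawn are the pigeons.
To avoid 6 of any one flavour, the worst case takes at most 5 of each flavour, or every candy of a flavour that has fewer than 5.
That gives 2 + 3 + 5 + 4 + 5 + 2 = 21 candies with no flavour reaching 6.
The next candy forces some flavour to 6, so 21 + 1 = 22.

22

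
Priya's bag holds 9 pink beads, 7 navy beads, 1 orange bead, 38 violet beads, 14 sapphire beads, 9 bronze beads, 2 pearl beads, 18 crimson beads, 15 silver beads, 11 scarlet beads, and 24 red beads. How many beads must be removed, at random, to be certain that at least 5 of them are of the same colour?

40

Pigeonhole: put each drawn bead into a box by colour. The largest draw with every box below 5 takes min(count, 4) from each colour; colours with fewer than 4 contribute all they have.
Σ min(cᵢ, 4) = 4 + 4 + 1 + 4 + 4 + 4 + 2 + 4 + 4 + 4 + 4 = 39.
Draw number 39 + 1 = 40 must push one box to 5.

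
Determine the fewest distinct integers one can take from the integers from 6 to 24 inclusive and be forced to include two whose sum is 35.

Two chosen integers sum to 35 exactly when both halves of some pair {x, 35−x} with 11 ≤ x ≤ 35−x ≤ 24 are chosen — 7 such pairs.
The remaining 5 elements (those with no distinct partner in range) can never complete a 35-sum, so the worst case takes all of them and one from each pair: 5 + 7 = 12.
The 13th integer has to be the second member of some pair, so 12 + 1 = 13.

13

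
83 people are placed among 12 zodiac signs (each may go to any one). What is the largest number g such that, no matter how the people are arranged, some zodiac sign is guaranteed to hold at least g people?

By pigeonhole, the 12 zodiac signs are the holes and the 83 people are the pigeons.
If every zodiac sign held at most 6 people, the total would be at most 12 × 6 = 72, which is less than 83.
So some zodiac sign holds at least ⌈83/12⌉ = 7 people.

7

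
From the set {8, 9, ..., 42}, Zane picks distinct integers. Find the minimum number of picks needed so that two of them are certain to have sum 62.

Two chosen integers sum to 62 exactly when both halves of some pair {x, 62−x} with 20 ≤ x ≤ 62−x ≤ 42 are chosen — 11 such pairs.
The remaining 13 elements (those with no distinct partner in range) can never complete a 62-sum, so the worst case takes all of them and one from each pair: 13 + 11 = 24.
By the pigeonhole principle, the 25th integer has to be the second member of some pair, so 24 + 1 = 25.

25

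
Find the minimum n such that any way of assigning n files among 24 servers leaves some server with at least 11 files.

With 240 files one could put exactly 10 in each of the 24 servers, and no server would reach 11.
One more file must land in a server that already has 10, giving it 11.
So 24 × 10 + 1 = 241 files are required.

241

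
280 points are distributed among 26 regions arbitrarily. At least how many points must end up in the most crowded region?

11

By the pigeonhole principle, the 26 regions are the holes and the 280 points are the pigeons.
If every region held at most 10 points, the total would be at most 26 × 10 = 260, which is less than 280.
So some region holds at least ⌈280/26⌉ = 11 points.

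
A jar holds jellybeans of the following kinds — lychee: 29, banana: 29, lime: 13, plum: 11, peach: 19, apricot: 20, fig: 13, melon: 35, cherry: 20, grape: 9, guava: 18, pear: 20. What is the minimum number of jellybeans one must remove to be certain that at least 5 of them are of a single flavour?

The 12 flavours are the holes; the jellybeans drawn are the pigeons.
To avoid 5 of any one flavour, the worst case takes at most 4 of each flavour.
That gives 4 + 4 + 4 + 4 + 4 + 4 + 4 + 4 + 4 + 4 + 4 + 4 = 48 jellybeans with no flavour reaching 5.
The next jellybean forces some flavour to 5, so 48 + 1 = 49.

49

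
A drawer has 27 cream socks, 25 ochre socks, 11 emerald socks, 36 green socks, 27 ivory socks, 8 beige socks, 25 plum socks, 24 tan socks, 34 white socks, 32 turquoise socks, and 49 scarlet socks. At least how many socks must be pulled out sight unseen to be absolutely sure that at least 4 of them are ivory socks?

275

In the worst case for collecting ivory socks, every non-ivory sock comes out first.
There are 27 + 25 + 11 + 36 + 8 + 25 + 24 + 34 + 32 + 49 = 271 non-ivory socks altogether.
After those, each further sock must be ivory, so 271 + 4 = 275 draws guarantee 4 ivory socks.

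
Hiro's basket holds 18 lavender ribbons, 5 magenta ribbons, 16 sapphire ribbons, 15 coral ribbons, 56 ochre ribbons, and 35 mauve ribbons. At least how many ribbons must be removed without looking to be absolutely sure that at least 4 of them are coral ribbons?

134

In the worst case for collecting coral ribbons, every non-coral ribbon comes out first.
There are 18 + 5 + 16 + 56 + 35 = 130 non-coral ribbons altogether.
After those, each further ribbon must be coral, so 130 + 4 = 134 draws guarantee 4 coral ribbons.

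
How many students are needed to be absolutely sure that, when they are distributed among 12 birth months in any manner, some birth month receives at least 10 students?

109

With 108 students one could put exactly 9 in each of the 12 birth months, and no birth month would reach 10.
One more student must land in a birth month that already has 9, giving it 10.
So 12 × 9 + 1 = 109 students are required.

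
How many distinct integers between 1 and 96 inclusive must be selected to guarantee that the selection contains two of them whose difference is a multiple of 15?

Integers whose pairwise differences are multiples of 15 are exactly those sharing a remainder mod 15. The 15 residue classes mod 15 are the pigeonholes.
With 15 integers one could put 1 in each residue class and have no class reach 2.
The 16th integer pushes some class to 2, so 15·1 + 1 = 16.

16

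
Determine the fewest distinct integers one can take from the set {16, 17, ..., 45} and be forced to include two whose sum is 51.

Group the elements by complementary pair {x, 51−x}: {16,35}, {17,34}, {18,33}, …, giving 10 two-element pairs and 10 integers whose partner 51−x falls outside [16,45].
By the pigeonhole principle, treating each of those 20 groups as a pigeonhole, one can pick one integer per group — 20 integers — with no two summing to 51.
The 21st integer lands in an occupied pair, forcing a sum of 51.

21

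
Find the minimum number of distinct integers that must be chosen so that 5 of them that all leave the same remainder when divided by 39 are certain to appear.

157

The 39 residue classes mod 39 are the pigeonholes.
With 156 integers one could put 4 in each residue class and have no class reach 5.
The 157th integer pushes some class to 5, so 39·4 + 1 = 157.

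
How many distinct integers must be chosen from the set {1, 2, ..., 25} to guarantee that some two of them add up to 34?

18

Two chosen integers sum to 34 exactly when both halves of some pair {x, 34−x} with 9 ≤ x ≤ 34−x ≤ 25 are chosen — 8 such pairs.
The remaining 9 elements (those with no distinct partner in range) can never complete a 34-sum, so the worst case takes all of them and one from each pair: 9 + 8 = 17.
By pigeonhole, the 18th integer has to be the second member of some pair, so 17 + 1 = 18.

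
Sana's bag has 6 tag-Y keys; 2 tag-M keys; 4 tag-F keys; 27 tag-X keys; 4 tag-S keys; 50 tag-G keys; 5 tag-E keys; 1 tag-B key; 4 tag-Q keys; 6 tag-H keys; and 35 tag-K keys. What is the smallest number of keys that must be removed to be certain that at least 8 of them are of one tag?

54

Pigeonhole: put each drawn key into a box by tag. The largest draw with every box below 8 takes min(count, 7) from each tag; tags with fewer than 7 contribute all they have.
Σ min(cᵢ, 7) = 6 + 2 + 4 + 7 + 4 + 7 + 5 + 1 + 4 + 6 + 7 = 53.
Draw number 53 + 1 = 54 must push one box to 8.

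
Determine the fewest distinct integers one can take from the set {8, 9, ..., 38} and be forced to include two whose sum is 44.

Two chosen integers sum to 44 exactly when both halves of some pair {x, 44−x} with 8 ≤ x ≤ 44−x ≤ 36 are chosen — 14 such pairs.
The remaining 3 elements (those with no distinct partner in range) can never complete a 44-sum, so the worst case takes all of them and one from each pair: 3 + 14 = 17.
By pigeonhole, the 18th integer has to be the second member of some pair, so 17 + 1 = 18.

18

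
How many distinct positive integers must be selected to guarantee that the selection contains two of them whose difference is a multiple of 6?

7

Integers whose pairwise differences are multiples of 6 are exactly those sharing a remainder mod 6. Pigeonhole: the 6 residue classes mod 6 are the pigeonholes.
With 6 integers one could put 1 in each residue class and have no class reach 2.
The 7th integer pushes some class to 2, so 6·1 + 1 = 7.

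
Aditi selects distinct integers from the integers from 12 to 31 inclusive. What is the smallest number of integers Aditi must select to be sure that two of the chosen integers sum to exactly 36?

15

Two chosen integers sum to 36 exactly when both halves of some pair {x, 36−x} with 12 ≤ x ≤ 36−x ≤ 24 are chosen — 6 such pairs.
The remaining 8 elements (those with no distinct partner in range) can never complete a 36-sum, so the worst case takes all of them and one from each pair: 8 + 6 = 14.
By pigeonhole, the 15th integer has to be the second member of some pair, so 14 + 1 = 15.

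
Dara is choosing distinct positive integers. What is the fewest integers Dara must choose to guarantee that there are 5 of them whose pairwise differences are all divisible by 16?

Integers whose pairwise differences are multiples of 16 are exactly those sharing a remainder mod 16. The 16 residue classes mod 16 are the pigeonholes.
With 64 integers one could put 4 in each residue class and have no class reach 5.
The 65th integer pushes some class to 5, so 16·4 + 1 = 65.

65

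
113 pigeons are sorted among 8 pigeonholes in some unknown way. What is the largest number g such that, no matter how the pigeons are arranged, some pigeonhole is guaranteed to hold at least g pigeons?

Pigeonhole: the 8 pigeonholes are the holes and the 113 pigeons are the pigeons.
If every pigeonhole held at most 14 pigeons, the total would be at most 8 × 14 = 112, which is less than 113.
So some pigeonhole holds at least ⌈113/8⌉ = 15 pigeons.

15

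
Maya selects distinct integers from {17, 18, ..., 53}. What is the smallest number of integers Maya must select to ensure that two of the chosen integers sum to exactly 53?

28

Two chosen integers sum to 53 exactly when both halves of some pair {x, 53−x} with 17 ≤ x ≤ 53−x ≤ 36 are chosen — 10 such pairs.
The remaining 17 elements (those with no distinct partner in range) can never complete a 53-sum, so the worst case takes all of them and one from each pair: 17 + 10 = 27.
The 28th integer has to be the second member of some pair, so 27 + 1 = 28.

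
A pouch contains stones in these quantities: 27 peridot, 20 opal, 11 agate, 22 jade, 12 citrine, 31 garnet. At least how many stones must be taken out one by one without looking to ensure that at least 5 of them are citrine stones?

116

In the worst case for collecting citrine stones, every non-citrine stone comes out first.
There are 27 + 20 + 11 + 22 + 31 = 111 non-citrine stones altogether.
After those, each further stone must be citrine, so 111 + 5 = 116 draws guarantee 5 citrine stones.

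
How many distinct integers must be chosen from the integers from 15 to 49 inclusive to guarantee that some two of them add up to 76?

25

A set avoiding the sum 76 can contain at most one of each pair {x, 76−x}, plus the 13 elements whose complement lies outside the range or equal to its own complement.
The integers 15, …, 38 (24 of them) are such a set: any two sum to at least 15+16 = 31 and at most 37+38 = 75 < 76.
Pigeonhole: any 25th integer completes one of the 11 pairs, so 25 choices force a sum of 76.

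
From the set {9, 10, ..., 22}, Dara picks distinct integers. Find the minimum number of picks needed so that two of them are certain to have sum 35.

Group the elements by complementary pair {x, 35−x}: {13,22}, {14,21}, {15,20}, …, giving 5 two-element pairs and 4 integers whose partner 35−x falls outside [9,22].
By the pigeonhole principle, treating each of those 9 groups as a pigeonhole, one can pick one integer per group — 9 integers — with no two summing to 35.
The 10th integer lands in an occupied pair, forcing a sum of 35.

10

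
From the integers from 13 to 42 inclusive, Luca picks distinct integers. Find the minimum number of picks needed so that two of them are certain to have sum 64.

A set avoiding the sum 64 can contain at most one of each pair {x, 64−x}, plus the 10 elements whose complement lies outside the range or equal to its own complement.
The integers 13, …, 32 (20 of them) are such a set: any two sum to at least 13+14 = 27 and at most 31+32 = 63 < 64.
Pigeonhole: any 21st integer completes one of the 10 pairs, so 21 choices force a sum of 64.

21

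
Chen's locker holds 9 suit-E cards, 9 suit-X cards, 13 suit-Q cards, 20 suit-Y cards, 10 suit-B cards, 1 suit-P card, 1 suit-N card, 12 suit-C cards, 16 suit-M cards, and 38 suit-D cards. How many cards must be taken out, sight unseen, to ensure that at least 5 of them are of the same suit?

35

An adversary could hand out at most 4 cards per suit (suit-P, suit-N run out sooner): 4 + 4 + 4 + 4 + 4 + 1 + 1 + 4 + 4 + 4 = 34 cards and still no suit has 5.
One more card lands in a suit already at 4, so 35 draws are enough and 34 are not.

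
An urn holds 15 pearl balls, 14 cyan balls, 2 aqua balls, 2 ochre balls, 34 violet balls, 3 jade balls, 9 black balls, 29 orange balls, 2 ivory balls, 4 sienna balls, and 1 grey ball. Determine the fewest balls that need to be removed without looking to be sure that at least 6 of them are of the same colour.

40

The 11 colours are the holes; the balls drawn are the pigeons.
To avoid 6 of any one colour, the worst case takes at most 5 of each colour, or every ball of a colour that has fewer than 5.
That gives 5 + 5 + 2 + 2 + 5 + 3 + 5 + 5 + 2 + 4 + 1 = 39 balls with no colour reaching 6.
The next ball forces some colour to 6, so 39 + 1 = 40.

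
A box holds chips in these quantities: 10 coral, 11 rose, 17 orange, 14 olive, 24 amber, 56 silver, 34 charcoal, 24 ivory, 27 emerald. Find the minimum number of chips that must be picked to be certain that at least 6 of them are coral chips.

In the worst case for collecting coral chips, every non-coral chip comes out first.
There are 11 + 17 + 14 + 24 + 56 + 34 + 24 + 27 = 207 non-coral chips altogether.
After those, each further chip must be coral, so 207 + 6 = 213 draws guarantee 6 coral chips.

213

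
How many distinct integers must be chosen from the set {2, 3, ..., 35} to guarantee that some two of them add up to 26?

24

Group the elements by complementary pair {x, 26−x}: {2,24}, {3,23}, {4,22}, …, giving 11 two-element pairs, the single value 13 (it cannot pair with itself since the integers are distinct), and 11 integers whose partner 26−x falls outside [2,35].
Pigeonhole: treating each of those 23 groups as a pigeonhole, one can pick one integer per group — 23 integers — with no two summing to 26.
The 24th integer lands in an occupied pair, forcing a sum of 26.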